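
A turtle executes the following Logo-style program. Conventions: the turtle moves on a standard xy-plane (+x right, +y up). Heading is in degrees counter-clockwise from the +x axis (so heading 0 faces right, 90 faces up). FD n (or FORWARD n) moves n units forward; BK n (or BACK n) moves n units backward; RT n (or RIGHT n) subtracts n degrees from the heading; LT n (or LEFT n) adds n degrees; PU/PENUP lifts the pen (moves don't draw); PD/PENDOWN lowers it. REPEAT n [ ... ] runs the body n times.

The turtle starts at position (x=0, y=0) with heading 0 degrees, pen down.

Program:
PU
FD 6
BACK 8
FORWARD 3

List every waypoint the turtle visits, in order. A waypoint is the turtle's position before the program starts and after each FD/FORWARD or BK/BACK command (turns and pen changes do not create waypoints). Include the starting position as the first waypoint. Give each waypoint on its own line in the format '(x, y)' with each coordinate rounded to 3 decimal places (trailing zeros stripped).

Answer: (0, 0)
(6, 0)
(-2, 0)
(1, 0)

Derivation:
Executing turtle program step by step:
Start: pos=(0,0), heading=0, pen down
PU: pen up
FD 6: (0,0) -> (6,0) [heading=0, move]
BK 8: (6,0) -> (-2,0) [heading=0, move]
FD 3: (-2,0) -> (1,0) [heading=0, move]
Final: pos=(1,0), heading=0, 0 segment(s) drawn
Waypoints (4 total):
(0, 0)
(6, 0)
(-2, 0)
(1, 0)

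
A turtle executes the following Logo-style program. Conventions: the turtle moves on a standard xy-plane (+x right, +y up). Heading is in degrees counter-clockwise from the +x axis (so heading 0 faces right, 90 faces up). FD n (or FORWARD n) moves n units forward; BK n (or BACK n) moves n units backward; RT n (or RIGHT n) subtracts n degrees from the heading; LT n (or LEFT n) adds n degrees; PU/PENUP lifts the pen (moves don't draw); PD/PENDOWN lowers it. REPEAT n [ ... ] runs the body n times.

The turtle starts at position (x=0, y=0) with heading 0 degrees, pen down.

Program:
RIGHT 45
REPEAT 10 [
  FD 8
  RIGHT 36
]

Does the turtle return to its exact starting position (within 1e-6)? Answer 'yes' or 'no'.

Executing turtle program step by step:
Start: pos=(0,0), heading=0, pen down
RT 45: heading 0 -> 315
REPEAT 10 [
  -- iteration 1/10 --
  FD 8: (0,0) -> (5.657,-5.657) [heading=315, draw]
  RT 36: heading 315 -> 279
  -- iteration 2/10 --
  FD 8: (5.657,-5.657) -> (6.908,-13.558) [heading=279, draw]
  RT 36: heading 279 -> 243
  -- iteration 3/10 --
  FD 8: (6.908,-13.558) -> (3.276,-20.686) [heading=243, draw]
  RT 36: heading 243 -> 207
  -- iteration 4/10 --
  FD 8: (3.276,-20.686) -> (-3.852,-24.318) [heading=207, draw]
  RT 36: heading 207 -> 171
  -- iteration 5/10 --
  FD 8: (-3.852,-24.318) -> (-11.753,-23.067) [heading=171, draw]
  RT 36: heading 171 -> 135
  -- iteration 6/10 --
  FD 8: (-11.753,-23.067) -> (-17.41,-17.41) [heading=135, draw]
  RT 36: heading 135 -> 99
  -- iteration 7/10 --
  FD 8: (-17.41,-17.41) -> (-18.661,-9.509) [heading=99, draw]
  RT 36: heading 99 -> 63
  -- iteration 8/10 --
  FD 8: (-18.661,-9.509) -> (-15.03,-2.38) [heading=63, draw]
  RT 36: heading 63 -> 27
  -- iteration 9/10 --
  FD 8: (-15.03,-2.38) -> (-7.902,1.251) [heading=27, draw]
  RT 36: heading 27 -> 351
  -- iteration 10/10 --
  FD 8: (-7.902,1.251) -> (0,0) [heading=351, draw]
  RT 36: heading 351 -> 315
]
Final: pos=(0,0), heading=315, 10 segment(s) drawn

Start position: (0, 0)
Final position: (0, 0)
Distance = 0; < 1e-6 -> CLOSED

Answer: yes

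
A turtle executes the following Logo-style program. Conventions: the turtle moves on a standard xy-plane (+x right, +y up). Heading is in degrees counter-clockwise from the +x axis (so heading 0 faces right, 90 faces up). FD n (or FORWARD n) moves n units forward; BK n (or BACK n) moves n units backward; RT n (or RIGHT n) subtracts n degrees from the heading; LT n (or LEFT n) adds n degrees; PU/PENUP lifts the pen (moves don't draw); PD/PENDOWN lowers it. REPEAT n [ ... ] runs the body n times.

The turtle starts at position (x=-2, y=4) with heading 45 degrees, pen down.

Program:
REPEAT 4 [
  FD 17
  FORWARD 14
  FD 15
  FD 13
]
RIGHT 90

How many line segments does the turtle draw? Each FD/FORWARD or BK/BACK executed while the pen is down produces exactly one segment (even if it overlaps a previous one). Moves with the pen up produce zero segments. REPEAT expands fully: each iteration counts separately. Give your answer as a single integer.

Executing turtle program step by step:
Start: pos=(-2,4), heading=45, pen down
REPEAT 4 [
  -- iteration 1/4 --
  FD 17: (-2,4) -> (10.021,16.021) [heading=45, draw]
  FD 14: (10.021,16.021) -> (19.92,25.92) [heading=45, draw]
  FD 15: (19.92,25.92) -> (30.527,36.527) [heading=45, draw]
  FD 13: (30.527,36.527) -> (39.719,45.719) [heading=45, draw]
  -- iteration 2/4 --
  FD 17: (39.719,45.719) -> (51.74,57.74) [heading=45, draw]
  FD 14: (51.74,57.74) -> (61.64,67.64) [heading=45, draw]
  FD 15: (61.64,67.64) -> (72.246,78.246) [heading=45, draw]
  FD 13: (72.246,78.246) -> (81.439,87.439) [heading=45, draw]
  -- iteration 3/4 --
  FD 17: (81.439,87.439) -> (93.459,99.459) [heading=45, draw]
  FD 14: (93.459,99.459) -> (103.359,109.359) [heading=45, draw]
  FD 15: (103.359,109.359) -> (113.966,119.966) [heading=45, draw]
  FD 13: (113.966,119.966) -> (123.158,129.158) [heading=45, draw]
  -- iteration 4/4 --
  FD 17: (123.158,129.158) -> (135.179,141.179) [heading=45, draw]
  FD 14: (135.179,141.179) -> (145.078,151.078) [heading=45, draw]
  FD 15: (145.078,151.078) -> (155.685,161.685) [heading=45, draw]
  FD 13: (155.685,161.685) -> (164.877,170.877) [heading=45, draw]
]
RT 90: heading 45 -> 315
Final: pos=(164.877,170.877), heading=315, 16 segment(s) drawn
Segments drawn: 16

Answer: 16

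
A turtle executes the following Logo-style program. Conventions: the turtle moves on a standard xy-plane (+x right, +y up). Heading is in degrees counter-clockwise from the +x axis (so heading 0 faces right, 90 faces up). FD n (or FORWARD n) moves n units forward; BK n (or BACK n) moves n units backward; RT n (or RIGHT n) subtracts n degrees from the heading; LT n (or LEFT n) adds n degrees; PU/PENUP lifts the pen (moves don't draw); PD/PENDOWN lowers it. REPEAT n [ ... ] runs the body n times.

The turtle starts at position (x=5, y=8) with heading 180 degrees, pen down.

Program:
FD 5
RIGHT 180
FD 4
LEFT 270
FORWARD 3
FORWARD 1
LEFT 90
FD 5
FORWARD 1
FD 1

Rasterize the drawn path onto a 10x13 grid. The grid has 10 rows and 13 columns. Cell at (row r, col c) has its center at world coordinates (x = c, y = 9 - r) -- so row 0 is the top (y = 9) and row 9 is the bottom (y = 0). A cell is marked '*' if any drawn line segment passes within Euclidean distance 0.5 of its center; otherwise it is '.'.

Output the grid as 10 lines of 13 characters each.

Answer: .............
******.......
....*........
....*........
....*........
....********.
.............
.............
.............
.............

Derivation:
Segment 0: (5,8) -> (0,8)
Segment 1: (0,8) -> (4,8)
Segment 2: (4,8) -> (4,5)
Segment 3: (4,5) -> (4,4)
Segment 4: (4,4) -> (9,4)
Segment 5: (9,4) -> (10,4)
Segment 6: (10,4) -> (11,4)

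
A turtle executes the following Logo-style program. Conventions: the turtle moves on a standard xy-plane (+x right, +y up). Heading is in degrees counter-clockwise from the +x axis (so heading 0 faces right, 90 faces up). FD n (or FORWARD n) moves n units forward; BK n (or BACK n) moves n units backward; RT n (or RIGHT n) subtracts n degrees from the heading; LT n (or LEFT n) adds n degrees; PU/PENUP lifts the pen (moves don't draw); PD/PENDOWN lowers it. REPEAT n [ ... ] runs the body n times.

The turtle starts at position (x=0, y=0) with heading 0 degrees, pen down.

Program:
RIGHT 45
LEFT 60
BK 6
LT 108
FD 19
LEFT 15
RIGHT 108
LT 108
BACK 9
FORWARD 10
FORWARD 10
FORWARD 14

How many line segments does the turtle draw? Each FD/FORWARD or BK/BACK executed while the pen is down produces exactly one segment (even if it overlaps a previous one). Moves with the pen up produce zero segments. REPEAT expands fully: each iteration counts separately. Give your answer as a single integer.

Answer: 6

Derivation:
Executing turtle program step by step:
Start: pos=(0,0), heading=0, pen down
RT 45: heading 0 -> 315
LT 60: heading 315 -> 15
BK 6: (0,0) -> (-5.796,-1.553) [heading=15, draw]
LT 108: heading 15 -> 123
FD 19: (-5.796,-1.553) -> (-16.144,14.382) [heading=123, draw]
LT 15: heading 123 -> 138
RT 108: heading 138 -> 30
LT 108: heading 30 -> 138
BK 9: (-16.144,14.382) -> (-9.455,8.36) [heading=138, draw]
FD 10: (-9.455,8.36) -> (-16.887,15.051) [heading=138, draw]
FD 10: (-16.887,15.051) -> (-24.318,21.742) [heading=138, draw]
FD 14: (-24.318,21.742) -> (-34.722,31.11) [heading=138, draw]
Final: pos=(-34.722,31.11), heading=138, 6 segment(s) drawn
Segments drawn: 6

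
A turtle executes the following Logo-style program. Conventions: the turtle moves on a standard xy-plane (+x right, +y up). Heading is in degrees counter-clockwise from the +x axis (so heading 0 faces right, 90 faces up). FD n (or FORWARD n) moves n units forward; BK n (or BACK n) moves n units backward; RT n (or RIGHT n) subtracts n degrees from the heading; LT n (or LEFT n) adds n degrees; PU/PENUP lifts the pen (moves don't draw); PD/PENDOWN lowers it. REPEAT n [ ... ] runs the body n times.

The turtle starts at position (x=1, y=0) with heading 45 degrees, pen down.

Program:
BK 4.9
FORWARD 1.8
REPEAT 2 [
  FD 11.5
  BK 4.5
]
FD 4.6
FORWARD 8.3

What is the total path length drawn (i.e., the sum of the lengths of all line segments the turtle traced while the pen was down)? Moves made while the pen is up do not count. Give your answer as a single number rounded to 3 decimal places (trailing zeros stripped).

Executing turtle program step by step:
Start: pos=(1,0), heading=45, pen down
BK 4.9: (1,0) -> (-2.465,-3.465) [heading=45, draw]
FD 1.8: (-2.465,-3.465) -> (-1.192,-2.192) [heading=45, draw]
REPEAT 2 [
  -- iteration 1/2 --
  FD 11.5: (-1.192,-2.192) -> (6.94,5.94) [heading=45, draw]
  BK 4.5: (6.94,5.94) -> (3.758,2.758) [heading=45, draw]
  -- iteration 2/2 --
  FD 11.5: (3.758,2.758) -> (11.889,10.889) [heading=45, draw]
  BK 4.5: (11.889,10.889) -> (8.707,7.707) [heading=45, draw]
]
FD 4.6: (8.707,7.707) -> (11.96,10.96) [heading=45, draw]
FD 8.3: (11.96,10.96) -> (17.829,16.829) [heading=45, draw]
Final: pos=(17.829,16.829), heading=45, 8 segment(s) drawn

Segment lengths:
  seg 1: (1,0) -> (-2.465,-3.465), length = 4.9
  seg 2: (-2.465,-3.465) -> (-1.192,-2.192), length = 1.8
  seg 3: (-1.192,-2.192) -> (6.94,5.94), length = 11.5
  seg 4: (6.94,5.94) -> (3.758,2.758), length = 4.5
  seg 5: (3.758,2.758) -> (11.889,10.889), length = 11.5
  seg 6: (11.889,10.889) -> (8.707,7.707), length = 4.5
  seg 7: (8.707,7.707) -> (11.96,10.96), length = 4.6
  seg 8: (11.96,10.96) -> (17.829,16.829), length = 8.3
Total = 51.6

Answer: 51.6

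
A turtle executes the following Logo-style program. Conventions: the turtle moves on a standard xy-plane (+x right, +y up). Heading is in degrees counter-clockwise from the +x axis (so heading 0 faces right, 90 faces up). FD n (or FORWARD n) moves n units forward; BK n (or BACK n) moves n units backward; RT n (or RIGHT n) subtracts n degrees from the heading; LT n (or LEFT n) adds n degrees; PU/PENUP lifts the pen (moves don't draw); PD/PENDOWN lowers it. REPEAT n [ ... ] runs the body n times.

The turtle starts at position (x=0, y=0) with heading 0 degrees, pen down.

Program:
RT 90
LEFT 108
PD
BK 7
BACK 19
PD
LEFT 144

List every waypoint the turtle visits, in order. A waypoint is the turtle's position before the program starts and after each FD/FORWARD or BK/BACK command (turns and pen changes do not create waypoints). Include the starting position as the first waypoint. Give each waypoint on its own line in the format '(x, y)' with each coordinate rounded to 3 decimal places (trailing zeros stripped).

Answer: (0, 0)
(-6.657, -2.163)
(-24.727, -8.034)

Derivation:
Executing turtle program step by step:
Start: pos=(0,0), heading=0, pen down
RT 90: heading 0 -> 270
LT 108: heading 270 -> 18
PD: pen down
BK 7: (0,0) -> (-6.657,-2.163) [heading=18, draw]
BK 19: (-6.657,-2.163) -> (-24.727,-8.034) [heading=18, draw]
PD: pen down
LT 144: heading 18 -> 162
Final: pos=(-24.727,-8.034), heading=162, 2 segment(s) drawn
Waypoints (3 total):
(0, 0)
(-6.657, -2.163)
(-24.727, -8.034)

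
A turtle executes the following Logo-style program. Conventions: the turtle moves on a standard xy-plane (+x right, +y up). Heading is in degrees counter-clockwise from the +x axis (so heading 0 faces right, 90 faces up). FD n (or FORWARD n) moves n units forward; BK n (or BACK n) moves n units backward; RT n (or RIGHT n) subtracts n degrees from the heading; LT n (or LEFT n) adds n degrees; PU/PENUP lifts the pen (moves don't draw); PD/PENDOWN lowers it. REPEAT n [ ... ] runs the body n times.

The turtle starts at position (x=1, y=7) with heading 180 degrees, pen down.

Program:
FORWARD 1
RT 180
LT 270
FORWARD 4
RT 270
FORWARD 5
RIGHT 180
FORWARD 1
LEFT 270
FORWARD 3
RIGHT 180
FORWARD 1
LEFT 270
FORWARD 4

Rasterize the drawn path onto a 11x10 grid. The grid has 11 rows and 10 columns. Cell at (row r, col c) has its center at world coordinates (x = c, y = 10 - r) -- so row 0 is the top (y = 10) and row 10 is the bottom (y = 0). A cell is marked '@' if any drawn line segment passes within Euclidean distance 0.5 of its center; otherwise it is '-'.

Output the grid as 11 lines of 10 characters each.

Segment 0: (1,7) -> (0,7)
Segment 1: (0,7) -> (-0,3)
Segment 2: (-0,3) -> (5,3)
Segment 3: (5,3) -> (4,3)
Segment 4: (4,3) -> (4,6)
Segment 5: (4,6) -> (4,5)
Segment 6: (4,5) -> (-0,5)

Answer: ----------
----------
----------
@@--------
@---@-----
@@@@@-----
@---@-----
@@@@@@----
----------
----------
----------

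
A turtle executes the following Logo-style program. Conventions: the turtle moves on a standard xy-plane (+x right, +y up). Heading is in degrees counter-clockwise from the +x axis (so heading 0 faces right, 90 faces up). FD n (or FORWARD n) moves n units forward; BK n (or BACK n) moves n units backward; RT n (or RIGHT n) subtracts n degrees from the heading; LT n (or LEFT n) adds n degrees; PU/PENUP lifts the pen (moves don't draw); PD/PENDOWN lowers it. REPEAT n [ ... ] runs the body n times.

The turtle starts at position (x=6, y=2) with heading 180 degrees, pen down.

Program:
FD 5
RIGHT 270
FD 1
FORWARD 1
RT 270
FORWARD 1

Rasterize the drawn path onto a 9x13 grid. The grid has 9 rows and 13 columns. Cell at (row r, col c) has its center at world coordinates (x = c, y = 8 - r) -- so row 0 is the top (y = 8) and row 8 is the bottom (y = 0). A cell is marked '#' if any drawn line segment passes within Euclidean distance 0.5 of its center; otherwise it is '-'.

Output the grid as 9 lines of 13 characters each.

Answer: -------------
-------------
-------------
-------------
-------------
-------------
-######------
-#-----------
-##----------

Derivation:
Segment 0: (6,2) -> (1,2)
Segment 1: (1,2) -> (1,1)
Segment 2: (1,1) -> (1,0)
Segment 3: (1,0) -> (2,0)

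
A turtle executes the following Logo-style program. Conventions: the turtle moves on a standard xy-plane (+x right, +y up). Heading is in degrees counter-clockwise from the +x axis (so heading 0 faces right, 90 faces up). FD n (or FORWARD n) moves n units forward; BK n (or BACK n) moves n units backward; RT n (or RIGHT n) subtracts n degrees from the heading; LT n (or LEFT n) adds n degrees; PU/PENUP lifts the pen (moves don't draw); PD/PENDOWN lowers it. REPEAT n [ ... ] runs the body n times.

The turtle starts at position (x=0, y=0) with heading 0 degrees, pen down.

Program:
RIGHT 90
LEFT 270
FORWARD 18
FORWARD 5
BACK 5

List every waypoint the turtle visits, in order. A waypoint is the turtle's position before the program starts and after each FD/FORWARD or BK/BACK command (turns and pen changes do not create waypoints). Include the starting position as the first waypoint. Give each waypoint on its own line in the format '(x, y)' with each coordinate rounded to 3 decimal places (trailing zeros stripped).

Executing turtle program step by step:
Start: pos=(0,0), heading=0, pen down
RT 90: heading 0 -> 270
LT 270: heading 270 -> 180
FD 18: (0,0) -> (-18,0) [heading=180, draw]
FD 5: (-18,0) -> (-23,0) [heading=180, draw]
BK 5: (-23,0) -> (-18,0) [heading=180, draw]
Final: pos=(-18,0), heading=180, 3 segment(s) drawn
Waypoints (4 total):
(0, 0)
(-18, 0)
(-23, 0)
(-18, 0)

Answer: (0, 0)
(-18, 0)
(-23, 0)
(-18, 0)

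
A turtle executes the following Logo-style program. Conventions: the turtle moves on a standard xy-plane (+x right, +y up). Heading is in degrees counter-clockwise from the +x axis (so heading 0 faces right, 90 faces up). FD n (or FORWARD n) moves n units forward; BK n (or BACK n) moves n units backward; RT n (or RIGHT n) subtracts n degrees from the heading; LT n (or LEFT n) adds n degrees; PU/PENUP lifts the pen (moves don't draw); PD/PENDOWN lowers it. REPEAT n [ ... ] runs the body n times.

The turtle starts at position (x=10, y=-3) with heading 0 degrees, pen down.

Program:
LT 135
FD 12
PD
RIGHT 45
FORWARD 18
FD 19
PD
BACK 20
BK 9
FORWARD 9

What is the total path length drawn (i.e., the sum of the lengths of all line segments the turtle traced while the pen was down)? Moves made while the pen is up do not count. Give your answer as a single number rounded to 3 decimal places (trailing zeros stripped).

Answer: 87

Derivation:
Executing turtle program step by step:
Start: pos=(10,-3), heading=0, pen down
LT 135: heading 0 -> 135
FD 12: (10,-3) -> (1.515,5.485) [heading=135, draw]
PD: pen down
RT 45: heading 135 -> 90
FD 18: (1.515,5.485) -> (1.515,23.485) [heading=90, draw]
FD 19: (1.515,23.485) -> (1.515,42.485) [heading=90, draw]
PD: pen down
BK 20: (1.515,42.485) -> (1.515,22.485) [heading=90, draw]
BK 9: (1.515,22.485) -> (1.515,13.485) [heading=90, draw]
FD 9: (1.515,13.485) -> (1.515,22.485) [heading=90, draw]
Final: pos=(1.515,22.485), heading=90, 6 segment(s) drawn

Segment lengths:
  seg 1: (10,-3) -> (1.515,5.485), length = 12
  seg 2: (1.515,5.485) -> (1.515,23.485), length = 18
  seg 3: (1.515,23.485) -> (1.515,42.485), length = 19
  seg 4: (1.515,42.485) -> (1.515,22.485), length = 20
  seg 5: (1.515,22.485) -> (1.515,13.485), length = 9
  seg 6: (1.515,13.485) -> (1.515,22.485), length = 9
Total = 87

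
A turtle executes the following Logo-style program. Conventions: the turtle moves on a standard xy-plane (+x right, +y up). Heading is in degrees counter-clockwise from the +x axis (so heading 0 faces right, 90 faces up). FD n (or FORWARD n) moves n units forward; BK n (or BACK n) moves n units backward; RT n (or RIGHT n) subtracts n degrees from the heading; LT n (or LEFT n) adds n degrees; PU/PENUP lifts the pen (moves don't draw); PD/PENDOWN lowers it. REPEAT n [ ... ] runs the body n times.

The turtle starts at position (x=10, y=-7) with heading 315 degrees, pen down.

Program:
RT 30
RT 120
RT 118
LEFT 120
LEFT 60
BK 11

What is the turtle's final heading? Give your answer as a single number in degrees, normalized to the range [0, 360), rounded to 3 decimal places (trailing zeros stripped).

Executing turtle program step by step:
Start: pos=(10,-7), heading=315, pen down
RT 30: heading 315 -> 285
RT 120: heading 285 -> 165
RT 118: heading 165 -> 47
LT 120: heading 47 -> 167
LT 60: heading 167 -> 227
BK 11: (10,-7) -> (17.502,1.045) [heading=227, draw]
Final: pos=(17.502,1.045), heading=227, 1 segment(s) drawn

Answer: 227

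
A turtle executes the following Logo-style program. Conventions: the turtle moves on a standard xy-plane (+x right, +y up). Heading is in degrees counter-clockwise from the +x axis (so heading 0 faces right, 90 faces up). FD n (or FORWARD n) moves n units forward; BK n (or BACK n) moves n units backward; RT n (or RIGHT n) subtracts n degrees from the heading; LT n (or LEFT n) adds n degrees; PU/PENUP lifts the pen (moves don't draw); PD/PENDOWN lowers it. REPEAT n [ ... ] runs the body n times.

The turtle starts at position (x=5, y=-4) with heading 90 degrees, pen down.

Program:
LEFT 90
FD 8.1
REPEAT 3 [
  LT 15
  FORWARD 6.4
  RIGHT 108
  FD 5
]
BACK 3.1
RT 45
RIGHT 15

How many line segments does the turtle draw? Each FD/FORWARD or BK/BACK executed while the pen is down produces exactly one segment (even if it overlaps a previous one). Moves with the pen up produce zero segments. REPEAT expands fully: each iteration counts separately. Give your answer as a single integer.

Answer: 8

Derivation:
Executing turtle program step by step:
Start: pos=(5,-4), heading=90, pen down
LT 90: heading 90 -> 180
FD 8.1: (5,-4) -> (-3.1,-4) [heading=180, draw]
REPEAT 3 [
  -- iteration 1/3 --
  LT 15: heading 180 -> 195
  FD 6.4: (-3.1,-4) -> (-9.282,-5.656) [heading=195, draw]
  RT 108: heading 195 -> 87
  FD 5: (-9.282,-5.656) -> (-9.02,-0.663) [heading=87, draw]
  -- iteration 2/3 --
  LT 15: heading 87 -> 102
  FD 6.4: (-9.02,-0.663) -> (-10.351,5.597) [heading=102, draw]
  RT 108: heading 102 -> 354
  FD 5: (-10.351,5.597) -> (-5.378,5.074) [heading=354, draw]
  -- iteration 3/3 --
  LT 15: heading 354 -> 9
  FD 6.4: (-5.378,5.074) -> (0.943,6.075) [heading=9, draw]
  RT 108: heading 9 -> 261
  FD 5: (0.943,6.075) -> (0.161,1.137) [heading=261, draw]
]
BK 3.1: (0.161,1.137) -> (0.646,4.199) [heading=261, draw]
RT 45: heading 261 -> 216
RT 15: heading 216 -> 201
Final: pos=(0.646,4.199), heading=201, 8 segment(s) drawn
Segments drawn: 8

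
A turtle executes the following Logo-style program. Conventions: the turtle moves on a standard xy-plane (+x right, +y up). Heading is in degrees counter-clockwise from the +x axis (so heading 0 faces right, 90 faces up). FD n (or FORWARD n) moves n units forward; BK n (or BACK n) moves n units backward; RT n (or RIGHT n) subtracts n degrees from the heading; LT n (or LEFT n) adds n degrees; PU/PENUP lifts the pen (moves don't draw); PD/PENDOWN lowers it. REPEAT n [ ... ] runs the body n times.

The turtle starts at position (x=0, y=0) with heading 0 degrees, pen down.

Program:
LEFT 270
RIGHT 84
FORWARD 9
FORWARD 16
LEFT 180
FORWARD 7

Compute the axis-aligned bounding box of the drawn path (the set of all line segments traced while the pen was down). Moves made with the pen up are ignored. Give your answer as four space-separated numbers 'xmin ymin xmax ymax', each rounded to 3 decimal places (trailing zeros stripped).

Executing turtle program step by step:
Start: pos=(0,0), heading=0, pen down
LT 270: heading 0 -> 270
RT 84: heading 270 -> 186
FD 9: (0,0) -> (-8.951,-0.941) [heading=186, draw]
FD 16: (-8.951,-0.941) -> (-24.863,-2.613) [heading=186, draw]
LT 180: heading 186 -> 6
FD 7: (-24.863,-2.613) -> (-17.901,-1.882) [heading=6, draw]
Final: pos=(-17.901,-1.882), heading=6, 3 segment(s) drawn

Segment endpoints: x in {-24.863, -17.901, -8.951, 0}, y in {-2.613, -1.882, -0.941, 0}
xmin=-24.863, ymin=-2.613, xmax=0, ymax=0

Answer: -24.863 -2.613 0 0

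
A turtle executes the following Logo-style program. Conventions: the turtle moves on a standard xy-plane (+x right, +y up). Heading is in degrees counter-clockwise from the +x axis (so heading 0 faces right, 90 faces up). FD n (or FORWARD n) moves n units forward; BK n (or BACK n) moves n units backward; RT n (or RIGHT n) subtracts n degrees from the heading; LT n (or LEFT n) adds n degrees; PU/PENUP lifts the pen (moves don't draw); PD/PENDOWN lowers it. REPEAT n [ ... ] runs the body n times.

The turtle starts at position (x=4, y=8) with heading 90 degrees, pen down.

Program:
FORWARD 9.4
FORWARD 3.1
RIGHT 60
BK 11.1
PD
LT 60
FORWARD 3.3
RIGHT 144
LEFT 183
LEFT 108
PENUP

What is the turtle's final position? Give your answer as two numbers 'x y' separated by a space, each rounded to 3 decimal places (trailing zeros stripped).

Answer: -5.613 18.25

Derivation:
Executing turtle program step by step:
Start: pos=(4,8), heading=90, pen down
FD 9.4: (4,8) -> (4,17.4) [heading=90, draw]
FD 3.1: (4,17.4) -> (4,20.5) [heading=90, draw]
RT 60: heading 90 -> 30
BK 11.1: (4,20.5) -> (-5.613,14.95) [heading=30, draw]
PD: pen down
LT 60: heading 30 -> 90
FD 3.3: (-5.613,14.95) -> (-5.613,18.25) [heading=90, draw]
RT 144: heading 90 -> 306
LT 183: heading 306 -> 129
LT 108: heading 129 -> 237
PU: pen up
Final: pos=(-5.613,18.25), heading=237, 4 segment(s) drawn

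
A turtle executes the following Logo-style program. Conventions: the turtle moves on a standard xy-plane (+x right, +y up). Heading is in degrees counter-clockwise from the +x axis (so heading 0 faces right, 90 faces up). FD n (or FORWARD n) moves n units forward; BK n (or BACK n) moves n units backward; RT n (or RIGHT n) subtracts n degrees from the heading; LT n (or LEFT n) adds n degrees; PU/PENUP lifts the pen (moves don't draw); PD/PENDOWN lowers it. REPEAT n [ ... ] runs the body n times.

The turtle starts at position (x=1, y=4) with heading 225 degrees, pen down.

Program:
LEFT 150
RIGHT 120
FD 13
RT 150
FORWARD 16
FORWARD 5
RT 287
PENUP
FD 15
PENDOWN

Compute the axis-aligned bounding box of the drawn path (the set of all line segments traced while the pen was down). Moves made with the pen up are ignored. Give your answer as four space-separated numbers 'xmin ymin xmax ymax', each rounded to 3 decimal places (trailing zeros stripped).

Executing turtle program step by step:
Start: pos=(1,4), heading=225, pen down
LT 150: heading 225 -> 15
RT 120: heading 15 -> 255
FD 13: (1,4) -> (-2.365,-8.557) [heading=255, draw]
RT 150: heading 255 -> 105
FD 16: (-2.365,-8.557) -> (-6.506,6.898) [heading=105, draw]
FD 5: (-6.506,6.898) -> (-7.8,11.727) [heading=105, draw]
RT 287: heading 105 -> 178
PU: pen up
FD 15: (-7.8,11.727) -> (-22.791,12.251) [heading=178, move]
PD: pen down
Final: pos=(-22.791,12.251), heading=178, 3 segment(s) drawn

Segment endpoints: x in {-7.8, -6.506, -2.365, 1}, y in {-8.557, 4, 6.898, 11.727}
xmin=-7.8, ymin=-8.557, xmax=1, ymax=11.727

Answer: -7.8 -8.557 1 11.727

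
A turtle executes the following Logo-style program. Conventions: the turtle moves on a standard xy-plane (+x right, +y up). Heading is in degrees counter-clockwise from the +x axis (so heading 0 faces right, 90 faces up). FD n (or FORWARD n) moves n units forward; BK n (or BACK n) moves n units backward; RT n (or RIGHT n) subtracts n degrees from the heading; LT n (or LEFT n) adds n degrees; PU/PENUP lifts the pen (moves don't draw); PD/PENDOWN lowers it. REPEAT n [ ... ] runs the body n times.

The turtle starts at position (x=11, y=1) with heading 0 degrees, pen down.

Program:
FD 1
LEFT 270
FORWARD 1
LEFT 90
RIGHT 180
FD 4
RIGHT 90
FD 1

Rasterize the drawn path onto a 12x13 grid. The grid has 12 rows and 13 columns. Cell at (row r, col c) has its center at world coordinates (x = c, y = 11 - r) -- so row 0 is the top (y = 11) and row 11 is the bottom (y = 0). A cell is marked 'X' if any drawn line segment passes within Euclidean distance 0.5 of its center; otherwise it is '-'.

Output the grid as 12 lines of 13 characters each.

Answer: -------------
-------------
-------------
-------------
-------------
-------------
-------------
-------------
-------------
-------------
--------X--XX
--------XXXXX

Derivation:
Segment 0: (11,1) -> (12,1)
Segment 1: (12,1) -> (12,0)
Segment 2: (12,0) -> (8,0)
Segment 3: (8,0) -> (8,1)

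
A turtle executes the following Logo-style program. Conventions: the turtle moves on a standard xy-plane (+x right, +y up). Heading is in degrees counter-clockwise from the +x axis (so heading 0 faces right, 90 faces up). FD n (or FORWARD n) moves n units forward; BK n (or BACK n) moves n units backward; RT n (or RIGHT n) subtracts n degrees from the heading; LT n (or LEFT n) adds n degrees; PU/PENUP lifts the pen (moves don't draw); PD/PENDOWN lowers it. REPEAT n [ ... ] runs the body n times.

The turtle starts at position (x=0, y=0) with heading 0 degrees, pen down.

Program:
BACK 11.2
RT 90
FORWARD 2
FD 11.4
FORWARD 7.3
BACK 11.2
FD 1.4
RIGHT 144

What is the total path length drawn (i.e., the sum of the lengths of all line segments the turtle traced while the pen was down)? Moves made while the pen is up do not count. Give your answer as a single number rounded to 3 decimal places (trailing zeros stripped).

Answer: 44.5

Derivation:
Executing turtle program step by step:
Start: pos=(0,0), heading=0, pen down
BK 11.2: (0,0) -> (-11.2,0) [heading=0, draw]
RT 90: heading 0 -> 270
FD 2: (-11.2,0) -> (-11.2,-2) [heading=270, draw]
FD 11.4: (-11.2,-2) -> (-11.2,-13.4) [heading=270, draw]
FD 7.3: (-11.2,-13.4) -> (-11.2,-20.7) [heading=270, draw]
BK 11.2: (-11.2,-20.7) -> (-11.2,-9.5) [heading=270, draw]
FD 1.4: (-11.2,-9.5) -> (-11.2,-10.9) [heading=270, draw]
RT 144: heading 270 -> 126
Final: pos=(-11.2,-10.9), heading=126, 6 segment(s) drawn

Segment lengths:
  seg 1: (0,0) -> (-11.2,0), length = 11.2
  seg 2: (-11.2,0) -> (-11.2,-2), length = 2
  seg 3: (-11.2,-2) -> (-11.2,-13.4), length = 11.4
  seg 4: (-11.2,-13.4) -> (-11.2,-20.7), length = 7.3
  seg 5: (-11.2,-20.7) -> (-11.2,-9.5), length = 11.2
  seg 6: (-11.2,-9.5) -> (-11.2,-10.9), length = 1.4
Total = 44.5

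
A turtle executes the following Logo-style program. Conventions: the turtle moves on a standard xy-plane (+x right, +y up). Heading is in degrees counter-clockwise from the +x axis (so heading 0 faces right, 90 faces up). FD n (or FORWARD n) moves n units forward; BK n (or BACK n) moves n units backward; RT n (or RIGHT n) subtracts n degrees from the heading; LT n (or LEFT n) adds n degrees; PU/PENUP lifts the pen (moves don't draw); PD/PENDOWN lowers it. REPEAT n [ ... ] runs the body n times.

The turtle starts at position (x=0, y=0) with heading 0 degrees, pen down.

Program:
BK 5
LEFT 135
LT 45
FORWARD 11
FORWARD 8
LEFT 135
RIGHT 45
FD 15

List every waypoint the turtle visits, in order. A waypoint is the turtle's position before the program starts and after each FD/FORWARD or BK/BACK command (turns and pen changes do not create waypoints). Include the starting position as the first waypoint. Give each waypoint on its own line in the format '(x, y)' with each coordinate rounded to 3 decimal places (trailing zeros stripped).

Answer: (0, 0)
(-5, 0)
(-16, 0)
(-24, 0)
(-24, -15)

Derivation:
Executing turtle program step by step:
Start: pos=(0,0), heading=0, pen down
BK 5: (0,0) -> (-5,0) [heading=0, draw]
LT 135: heading 0 -> 135
LT 45: heading 135 -> 180
FD 11: (-5,0) -> (-16,0) [heading=180, draw]
FD 8: (-16,0) -> (-24,0) [heading=180, draw]
LT 135: heading 180 -> 315
RT 45: heading 315 -> 270
FD 15: (-24,0) -> (-24,-15) [heading=270, draw]
Final: pos=(-24,-15), heading=270, 4 segment(s) drawn
Waypoints (5 total):
(0, 0)
(-5, 0)
(-16, 0)
(-24, 0)
(-24, -15)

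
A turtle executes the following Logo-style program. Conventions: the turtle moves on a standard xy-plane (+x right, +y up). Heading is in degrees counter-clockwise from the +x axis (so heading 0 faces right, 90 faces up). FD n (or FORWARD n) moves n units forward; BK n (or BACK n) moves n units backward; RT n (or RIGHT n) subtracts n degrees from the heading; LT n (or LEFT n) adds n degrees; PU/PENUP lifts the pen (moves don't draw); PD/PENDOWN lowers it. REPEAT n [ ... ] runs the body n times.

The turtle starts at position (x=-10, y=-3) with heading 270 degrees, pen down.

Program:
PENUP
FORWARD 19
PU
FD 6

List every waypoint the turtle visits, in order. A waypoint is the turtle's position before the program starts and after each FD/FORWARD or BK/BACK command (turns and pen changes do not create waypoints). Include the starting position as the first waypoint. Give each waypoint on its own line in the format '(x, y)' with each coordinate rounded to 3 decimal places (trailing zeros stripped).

Executing turtle program step by step:
Start: pos=(-10,-3), heading=270, pen down
PU: pen up
FD 19: (-10,-3) -> (-10,-22) [heading=270, move]
PU: pen up
FD 6: (-10,-22) -> (-10,-28) [heading=270, move]
Final: pos=(-10,-28), heading=270, 0 segment(s) drawn
Waypoints (3 total):
(-10, -3)
(-10, -22)
(-10, -28)

Answer: (-10, -3)
(-10, -22)
(-10, -28)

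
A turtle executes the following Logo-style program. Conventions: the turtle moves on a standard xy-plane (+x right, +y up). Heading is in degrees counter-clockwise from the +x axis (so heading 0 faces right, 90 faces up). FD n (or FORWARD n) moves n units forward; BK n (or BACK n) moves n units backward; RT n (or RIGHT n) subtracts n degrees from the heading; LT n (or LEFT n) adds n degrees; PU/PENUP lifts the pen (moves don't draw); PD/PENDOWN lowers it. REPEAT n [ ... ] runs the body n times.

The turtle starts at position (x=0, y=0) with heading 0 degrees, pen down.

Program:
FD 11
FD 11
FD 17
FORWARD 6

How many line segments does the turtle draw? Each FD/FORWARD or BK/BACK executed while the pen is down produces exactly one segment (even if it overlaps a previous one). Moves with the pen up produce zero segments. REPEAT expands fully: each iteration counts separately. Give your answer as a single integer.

Answer: 4

Derivation:
Executing turtle program step by step:
Start: pos=(0,0), heading=0, pen down
FD 11: (0,0) -> (11,0) [heading=0, draw]
FD 11: (11,0) -> (22,0) [heading=0, draw]
FD 17: (22,0) -> (39,0) [heading=0, draw]
FD 6: (39,0) -> (45,0) [heading=0, draw]
Final: pos=(45,0), heading=0, 4 segment(s) drawn
Segments drawn: 4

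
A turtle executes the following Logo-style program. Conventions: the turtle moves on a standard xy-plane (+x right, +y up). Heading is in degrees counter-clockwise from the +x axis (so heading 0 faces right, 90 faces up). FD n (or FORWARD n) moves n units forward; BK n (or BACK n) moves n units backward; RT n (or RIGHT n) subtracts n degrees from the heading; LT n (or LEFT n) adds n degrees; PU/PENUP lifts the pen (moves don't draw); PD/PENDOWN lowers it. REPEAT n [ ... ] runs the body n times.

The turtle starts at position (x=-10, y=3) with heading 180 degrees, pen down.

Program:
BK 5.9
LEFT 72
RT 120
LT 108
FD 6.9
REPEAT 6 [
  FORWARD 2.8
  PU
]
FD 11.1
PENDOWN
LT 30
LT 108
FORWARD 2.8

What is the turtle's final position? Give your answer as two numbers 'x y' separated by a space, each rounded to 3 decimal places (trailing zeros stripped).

Answer: -18.837 -26.272

Derivation:
Executing turtle program step by step:
Start: pos=(-10,3), heading=180, pen down
BK 5.9: (-10,3) -> (-4.1,3) [heading=180, draw]
LT 72: heading 180 -> 252
RT 120: heading 252 -> 132
LT 108: heading 132 -> 240
FD 6.9: (-4.1,3) -> (-7.55,-2.976) [heading=240, draw]
REPEAT 6 [
  -- iteration 1/6 --
  FD 2.8: (-7.55,-2.976) -> (-8.95,-5.4) [heading=240, draw]
  PU: pen up
  -- iteration 2/6 --
  FD 2.8: (-8.95,-5.4) -> (-10.35,-7.825) [heading=240, move]
  PU: pen up
  -- iteration 3/6 --
  FD 2.8: (-10.35,-7.825) -> (-11.75,-10.25) [heading=240, move]
  PU: pen up
  -- iteration 4/6 --
  FD 2.8: (-11.75,-10.25) -> (-13.15,-12.675) [heading=240, move]
  PU: pen up
  -- iteration 5/6 --
  FD 2.8: (-13.15,-12.675) -> (-14.55,-15.1) [heading=240, move]
  PU: pen up
  -- iteration 6/6 --
  FD 2.8: (-14.55,-15.1) -> (-15.95,-17.525) [heading=240, move]
  PU: pen up
]
FD 11.1: (-15.95,-17.525) -> (-21.5,-27.138) [heading=240, move]
PD: pen down
LT 30: heading 240 -> 270
LT 108: heading 270 -> 18
FD 2.8: (-21.5,-27.138) -> (-18.837,-26.272) [heading=18, draw]
Final: pos=(-18.837,-26.272), heading=18, 4 segment(s) drawn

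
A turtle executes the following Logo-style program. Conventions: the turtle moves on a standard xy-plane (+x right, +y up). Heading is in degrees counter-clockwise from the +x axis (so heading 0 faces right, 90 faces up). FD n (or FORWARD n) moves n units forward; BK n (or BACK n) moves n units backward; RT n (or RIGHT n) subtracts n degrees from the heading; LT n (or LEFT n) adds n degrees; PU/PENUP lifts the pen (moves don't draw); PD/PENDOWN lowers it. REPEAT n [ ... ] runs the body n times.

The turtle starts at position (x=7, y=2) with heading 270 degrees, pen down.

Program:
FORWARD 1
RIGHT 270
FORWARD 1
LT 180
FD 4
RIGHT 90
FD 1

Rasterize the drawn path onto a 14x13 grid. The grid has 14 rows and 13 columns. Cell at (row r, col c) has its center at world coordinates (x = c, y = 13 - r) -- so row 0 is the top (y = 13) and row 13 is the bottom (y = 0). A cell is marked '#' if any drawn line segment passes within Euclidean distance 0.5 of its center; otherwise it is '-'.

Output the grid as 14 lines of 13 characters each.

Segment 0: (7,2) -> (7,1)
Segment 1: (7,1) -> (8,1)
Segment 2: (8,1) -> (4,1)
Segment 3: (4,1) -> (4,2)

Answer: -------------
-------------
-------------
-------------
-------------
-------------
-------------
-------------
-------------
-------------
-------------
----#--#-----
----#####----
-------------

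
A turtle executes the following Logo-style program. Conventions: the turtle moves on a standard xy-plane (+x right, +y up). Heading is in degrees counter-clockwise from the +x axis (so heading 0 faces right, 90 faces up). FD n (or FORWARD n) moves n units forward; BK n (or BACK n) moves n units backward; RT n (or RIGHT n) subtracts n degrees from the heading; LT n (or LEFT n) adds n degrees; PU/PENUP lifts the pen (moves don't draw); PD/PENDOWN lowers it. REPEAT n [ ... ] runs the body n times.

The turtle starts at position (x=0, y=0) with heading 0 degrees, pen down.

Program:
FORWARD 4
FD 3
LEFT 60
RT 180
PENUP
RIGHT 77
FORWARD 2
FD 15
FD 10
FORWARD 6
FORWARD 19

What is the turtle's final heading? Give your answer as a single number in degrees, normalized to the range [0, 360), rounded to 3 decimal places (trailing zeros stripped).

Executing turtle program step by step:
Start: pos=(0,0), heading=0, pen down
FD 4: (0,0) -> (4,0) [heading=0, draw]
FD 3: (4,0) -> (7,0) [heading=0, draw]
LT 60: heading 0 -> 60
RT 180: heading 60 -> 240
PU: pen up
RT 77: heading 240 -> 163
FD 2: (7,0) -> (5.087,0.585) [heading=163, move]
FD 15: (5.087,0.585) -> (-9.257,4.97) [heading=163, move]
FD 10: (-9.257,4.97) -> (-18.82,7.894) [heading=163, move]
FD 6: (-18.82,7.894) -> (-24.558,9.648) [heading=163, move]
FD 19: (-24.558,9.648) -> (-42.728,15.203) [heading=163, move]
Final: pos=(-42.728,15.203), heading=163, 2 segment(s) drawn

Answer: 163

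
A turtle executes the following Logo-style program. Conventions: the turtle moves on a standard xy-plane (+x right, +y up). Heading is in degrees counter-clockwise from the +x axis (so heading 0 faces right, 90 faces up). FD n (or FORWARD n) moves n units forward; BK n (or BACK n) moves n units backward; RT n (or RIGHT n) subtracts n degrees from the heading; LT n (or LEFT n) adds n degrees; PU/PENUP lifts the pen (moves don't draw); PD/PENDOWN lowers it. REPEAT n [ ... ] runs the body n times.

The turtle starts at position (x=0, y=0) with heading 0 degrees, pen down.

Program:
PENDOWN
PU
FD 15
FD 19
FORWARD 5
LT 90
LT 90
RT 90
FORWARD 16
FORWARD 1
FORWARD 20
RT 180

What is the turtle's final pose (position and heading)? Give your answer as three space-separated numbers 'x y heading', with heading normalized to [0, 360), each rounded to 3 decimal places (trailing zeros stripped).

Answer: 39 37 270

Derivation:
Executing turtle program step by step:
Start: pos=(0,0), heading=0, pen down
PD: pen down
PU: pen up
FD 15: (0,0) -> (15,0) [heading=0, move]
FD 19: (15,0) -> (34,0) [heading=0, move]
FD 5: (34,0) -> (39,0) [heading=0, move]
LT 90: heading 0 -> 90
LT 90: heading 90 -> 180
RT 90: heading 180 -> 90
FD 16: (39,0) -> (39,16) [heading=90, move]
FD 1: (39,16) -> (39,17) [heading=90, move]
FD 20: (39,17) -> (39,37) [heading=90, move]
RT 180: heading 90 -> 270
Final: pos=(39,37), heading=270, 0 segment(s) drawn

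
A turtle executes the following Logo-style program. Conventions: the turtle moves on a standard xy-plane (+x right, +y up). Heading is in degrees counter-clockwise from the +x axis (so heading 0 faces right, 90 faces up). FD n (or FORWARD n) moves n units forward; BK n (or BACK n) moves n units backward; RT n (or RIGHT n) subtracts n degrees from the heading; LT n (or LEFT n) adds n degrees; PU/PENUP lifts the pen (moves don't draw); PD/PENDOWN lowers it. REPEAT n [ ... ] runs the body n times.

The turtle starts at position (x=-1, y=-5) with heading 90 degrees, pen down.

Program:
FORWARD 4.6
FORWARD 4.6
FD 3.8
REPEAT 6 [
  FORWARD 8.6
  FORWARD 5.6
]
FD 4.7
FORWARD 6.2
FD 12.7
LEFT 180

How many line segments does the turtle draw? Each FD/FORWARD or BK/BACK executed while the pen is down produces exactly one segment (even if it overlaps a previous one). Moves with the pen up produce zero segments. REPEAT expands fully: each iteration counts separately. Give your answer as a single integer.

Executing turtle program step by step:
Start: pos=(-1,-5), heading=90, pen down
FD 4.6: (-1,-5) -> (-1,-0.4) [heading=90, draw]
FD 4.6: (-1,-0.4) -> (-1,4.2) [heading=90, draw]
FD 3.8: (-1,4.2) -> (-1,8) [heading=90, draw]
REPEAT 6 [
  -- iteration 1/6 --
  FD 8.6: (-1,8) -> (-1,16.6) [heading=90, draw]
  FD 5.6: (-1,16.6) -> (-1,22.2) [heading=90, draw]
  -- iteration 2/6 --
  FD 8.6: (-1,22.2) -> (-1,30.8) [heading=90, draw]
  FD 5.6: (-1,30.8) -> (-1,36.4) [heading=90, draw]
  -- iteration 3/6 --
  FD 8.6: (-1,36.4) -> (-1,45) [heading=90, draw]
  FD 5.6: (-1,45) -> (-1,50.6) [heading=90, draw]
  -- iteration 4/6 --
  FD 8.6: (-1,50.6) -> (-1,59.2) [heading=90, draw]
  FD 5.6: (-1,59.2) -> (-1,64.8) [heading=90, draw]
  -- iteration 5/6 --
  FD 8.6: (-1,64.8) -> (-1,73.4) [heading=90, draw]
  FD 5.6: (-1,73.4) -> (-1,79) [heading=90, draw]
  -- iteration 6/6 --
  FD 8.6: (-1,79) -> (-1,87.6) [heading=90, draw]
  FD 5.6: (-1,87.6) -> (-1,93.2) [heading=90, draw]
]
FD 4.7: (-1,93.2) -> (-1,97.9) [heading=90, draw]
FD 6.2: (-1,97.9) -> (-1,104.1) [heading=90, draw]
FD 12.7: (-1,104.1) -> (-1,116.8) [heading=90, draw]
LT 180: heading 90 -> 270
Final: pos=(-1,116.8), heading=270, 18 segment(s) drawn
Segments drawn: 18

Answer: 18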